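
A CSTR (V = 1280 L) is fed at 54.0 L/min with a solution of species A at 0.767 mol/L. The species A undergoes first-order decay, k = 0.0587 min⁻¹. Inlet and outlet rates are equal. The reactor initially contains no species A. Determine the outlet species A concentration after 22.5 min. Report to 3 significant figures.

0.288 mol/L

Accumulation = in − out − consumed: V dC/dt = Q C_in − Q C − k V C.
dC/dt = (Q/V) C_in − (Q/V + k) C; effective rate a = Q/V + k = 0.042188 + 0.0587 = 0.10089 min⁻¹.
C_ss = Q C_in/(Q + kV) = 0.32073 mol/L; C(t) = C_ss + (C₀ − C_ss) e^(−a t).
C(22.5) = 0.32073 + (-0.32073)·e^(−0.10089·22.5) = 0.32073 + (-0.32073)·0.10332 = 0.28760 mol/L.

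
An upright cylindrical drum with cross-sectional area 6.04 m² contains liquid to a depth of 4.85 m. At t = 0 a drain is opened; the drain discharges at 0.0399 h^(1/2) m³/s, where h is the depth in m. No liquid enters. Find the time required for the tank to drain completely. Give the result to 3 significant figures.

A dh/dt = −Q_out = −0.0399 √h.
∫ h^(−1/2) dh = −(0.0399/A) ∫ dt, giving 2√h = 2√h₀ − (0.0399/A) t.
Tank is empty when √h = 0: t_empty = 2A√h₀/0.0399.
t_empty = 2·6.04·√4.85/0.0399 = 12.080·2.2023/0.0399 = 666.75 s.

667 s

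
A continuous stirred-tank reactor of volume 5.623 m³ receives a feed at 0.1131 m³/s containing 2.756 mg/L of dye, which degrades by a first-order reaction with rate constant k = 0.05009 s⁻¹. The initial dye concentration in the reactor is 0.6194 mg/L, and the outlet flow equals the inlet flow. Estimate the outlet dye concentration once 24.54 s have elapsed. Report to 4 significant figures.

0.7592 mg/L

V dC/dt = Q(C_in − C) − k V C.
dC/dt = (Q/V) C_in − (Q/V + k) C; effective rate a = Q/V + k = 0.0201138 + 0.05009 = 0.0702038 s⁻¹.
C_ss = Q C_in/(Q + kV) = 0.789611 mg/L; C(t) = C_ss + (C₀ − C_ss) e^(−a t).
C(24.54) = 0.789611 + (-0.170211)·e^(−0.0702038·24.54) = 0.789611 + (-0.170211)·0.178565 = 0.759217 mg/L.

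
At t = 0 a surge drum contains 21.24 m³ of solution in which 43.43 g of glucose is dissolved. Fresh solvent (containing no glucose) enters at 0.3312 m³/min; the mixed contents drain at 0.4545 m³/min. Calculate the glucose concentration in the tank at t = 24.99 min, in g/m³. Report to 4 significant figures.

1.342 g/m³

Total volume: dV/dt = Q_in − Q_out = -0.123300 m³/min, so V(t) = 21.24 − 0.123300 t and V(24.99) = 18.1587 m³.
Species balance (pure solvent in): dm/dt = −Q_out · m/V(t).
Separate: dm/m = −Q_out dt/V(t) ⇒ ln(m/m₀) = −(Q_out/(Q_in−Q_out)) ln(V/V₀).
m = m₀ (V₀/V)^(Q_out/(Q_in−Q_out)) = 43.43 × (21.24/18.1587)^(-3.68613) = 24.3713 g.
C = m/V = 24.3713/18.1587 = 1.34213 g/m³.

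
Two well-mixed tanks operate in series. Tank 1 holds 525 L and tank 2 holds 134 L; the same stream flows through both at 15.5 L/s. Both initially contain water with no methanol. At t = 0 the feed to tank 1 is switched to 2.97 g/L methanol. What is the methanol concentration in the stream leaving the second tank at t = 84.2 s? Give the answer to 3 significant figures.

Species balance on tank i: dCᵢ/dt = (Cᵢ₋₁ − Cᵢ)/τᵢ with τᵢ = Vᵢ/Q.
τ₁ = 525/15.5 = 33.871 s; τ₂ = 134/15.5 = 8.6452 s.
Solving the cascade with C₁(0)=C₂(0)=0 gives C₂(t) = C_in[1 − (τ₁ e^(−t/τ₁) − τ₂ e^(−t/τ₂))/(τ₁ − τ₂)].
At t = 84.2: e^(−t/τ₁) = 0.083250, e^(−t/τ₂) = 5.8907e-05.
C₂ = 2.97·[1 − (33.871·0.083250 − 8.6452·5.8907e-05)/(25.226)] = 2.97·0.88824 = 2.6381 g/L.

2.64 g/L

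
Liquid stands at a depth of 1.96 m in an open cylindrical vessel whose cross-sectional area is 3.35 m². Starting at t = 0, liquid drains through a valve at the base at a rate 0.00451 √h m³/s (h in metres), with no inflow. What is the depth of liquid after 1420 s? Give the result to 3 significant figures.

0.197 m

With no inflow, A dh/dt = −0.00451 √h.
∫ h^(−1/2) dh = −(0.00451/A) ∫ dt, giving 2√h = 2√h₀ − (0.00451/A) t.
√h = √1.96 − 0.00451·1420/(2·3.35) = 1.4000 − 0.95585 = 0.44415.
h = 0.44415² = 0.19727 m.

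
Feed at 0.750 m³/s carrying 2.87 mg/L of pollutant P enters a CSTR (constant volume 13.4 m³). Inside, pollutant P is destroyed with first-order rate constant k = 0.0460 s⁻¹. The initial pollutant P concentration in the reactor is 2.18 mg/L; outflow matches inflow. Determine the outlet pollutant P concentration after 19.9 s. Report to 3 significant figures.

V dC/dt = Q(C_in − C) − k V C.
dC/dt = (Q/V) C_in − (Q/V + k) C; effective rate a = Q/V + k = 0.055970 + 0.0460 = 0.10197 s⁻¹.
C_ss = Q C_in/(Q + kV) = 1.5753 mg/L; C(t) = C_ss + (C₀ − C_ss) e^(−a t).
C(19.9) = 1.5753 + (0.60469)·e^(−0.10197·19.9) = 1.5753 + (0.60469)·0.13144 = 1.6548 mg/L.

1.65 mg/L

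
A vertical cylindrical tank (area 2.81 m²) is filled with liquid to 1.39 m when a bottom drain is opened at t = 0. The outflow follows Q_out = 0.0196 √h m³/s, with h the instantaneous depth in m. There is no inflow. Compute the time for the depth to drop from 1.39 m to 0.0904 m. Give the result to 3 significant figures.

With no inflow, A dh/dt = −0.0196 √h.
Separate and integrate: 2(√h − √h₀) = −(0.0196/A) t.
t = 2A(√h₀ − √h)/0.0196 = 2·2.81·(√1.39 − √0.0904)/0.0196
  = 5.6200 × (1.1790 − 0.30067) / 0.0196 = 251.84 s.

252 s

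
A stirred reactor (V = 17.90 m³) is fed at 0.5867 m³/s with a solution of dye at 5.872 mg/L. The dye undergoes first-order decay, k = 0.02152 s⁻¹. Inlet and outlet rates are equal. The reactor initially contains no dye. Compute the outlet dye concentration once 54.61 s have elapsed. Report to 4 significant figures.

Species balance: V dC/dt = Q C_in − Q C − k V C.
This is linear with rate a = Q/V + k = 0.0542965 s⁻¹.
C_ss = Q C_in/(Q + kV) = 3.54468 mg/L; C(t) = C_ss + (C₀ − C_ss) e^(−a t).
C(54.61) = 3.54468 + (-3.54468)·e^(−0.0542965·54.61) = 3.54468 + (-3.54468)·0.0515536 = 3.36194 mg/L.

3.362 mg/L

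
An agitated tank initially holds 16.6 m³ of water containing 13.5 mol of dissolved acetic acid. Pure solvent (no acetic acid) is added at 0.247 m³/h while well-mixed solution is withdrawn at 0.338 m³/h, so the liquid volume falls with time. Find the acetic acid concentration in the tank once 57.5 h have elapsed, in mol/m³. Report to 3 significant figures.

0.291 mol/m³

Total volume: dV/dt = Q_in − Q_out = -0.091000 m³/h, so V(t) = 16.6 − 0.091000 t and V(57.5) = 11.367 m³.
Solute balance: dm/dt = 0 − Q_out C = −Q_out m/V(t).
dm/m = −Q_out dt/(V₀ − 0.091000 t); integrating gives ln(m/m₀) = −(Q_out/(Q_in−Q_out)) ln(V/V₀).
m = m₀ (V₀/V)^(Q_out/(Q_in−Q_out)) = 13.5 × (16.6/11.367)^(-3.7143) = 3.3078 mol.
C = m/V = 3.3078/11.367 = 0.29099 mol/m³.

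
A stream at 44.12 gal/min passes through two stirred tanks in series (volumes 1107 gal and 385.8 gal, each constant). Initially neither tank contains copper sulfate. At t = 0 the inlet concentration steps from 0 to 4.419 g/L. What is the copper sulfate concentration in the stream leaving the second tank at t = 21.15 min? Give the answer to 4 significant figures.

1.710 g/L

Each tank obeys Vᵢ dCᵢ/dt = Q(Cᵢ₋₁ − Cᵢ), so τᵢ = Vᵢ/Q.
τ₁ = 1107/44.12 = 25.0907 min; τ₂ = 385.8/44.12 = 8.74433 min.
Tank 1: C₁ = C_in(1 − e^(−t/τ₁)). Tank 2 (τ₁ ≠ τ₂): C₂ = C_in[1 − (τ₁ e^(−t/τ₁) − τ₂ e^(−t/τ₂))/(τ₁ − τ₂)].
At t = 21.15: e^(−t/τ₁) = 0.430442, e^(−t/τ₂) = 0.0890365.
C₂ = 4.419·[1 − (25.0907·0.430442 − 8.74433·0.0890365)/(16.3463)] = 4.419·0.386926 = 1.70983 g/L.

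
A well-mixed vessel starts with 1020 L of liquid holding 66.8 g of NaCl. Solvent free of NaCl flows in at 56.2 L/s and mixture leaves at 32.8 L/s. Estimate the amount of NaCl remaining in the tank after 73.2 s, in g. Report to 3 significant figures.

16.8 g

Total volume: dV/dt = Q_in − Q_out = 23.400 L/s, so V(t) = 1020 + 23.400 t and V(73.2) = 2732.9 L.
Species balance (pure solvent in): dm/dt = −Q_out · m/V(t).
Separate: dm/m = −Q_out dt/V(t) ⇒ ln(m/m₀) = −(Q_out/(Q_in−Q_out)) ln(V/V₀).
m = m₀ (V₀/V)^(Q_out/(Q_in−Q_out)) = 66.8 × (1020/2732.9)^(1.4017) = 16.781 g.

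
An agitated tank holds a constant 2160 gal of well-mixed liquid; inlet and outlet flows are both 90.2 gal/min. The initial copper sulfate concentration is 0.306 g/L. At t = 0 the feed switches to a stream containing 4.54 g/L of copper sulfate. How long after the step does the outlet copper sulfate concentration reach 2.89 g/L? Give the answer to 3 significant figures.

22.6 min

Species balance on the tank: V dC/dt = Q(C_in − C), so τ = V/Q = 23.947 min.
C(t) = C_in + (C₀ − C_in) e^(−t/τ). Set C = 2.89 and solve for t:
e^(−t/τ) = (C − C_in)/(C₀ − C_in) = (2.89 − 4.54)/(0.306 − 4.54) = 0.38970
t = −τ ln(…) = 23.947 × 0.94237 = 22.567 min.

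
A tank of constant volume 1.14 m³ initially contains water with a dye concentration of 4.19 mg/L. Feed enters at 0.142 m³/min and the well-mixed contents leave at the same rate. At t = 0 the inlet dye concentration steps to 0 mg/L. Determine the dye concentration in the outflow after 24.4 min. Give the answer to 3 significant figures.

0.201 mg/L

Unsteady species balance (constant V, well mixed): V dC/dt = Q(C_in − C).
Rewrite as dC/dt + C/τ = C_in/τ, τ = V/Q = 8.0282 min.
Integrating: C(t) = C_in + (C₀ − C_in) e^(−t/τ).
C(24.4) = 0 + (4.19 − 0)·e^(−24.4/8.0282) = 0 + (4.1900)·0.047868 = 0.20057 mg/L.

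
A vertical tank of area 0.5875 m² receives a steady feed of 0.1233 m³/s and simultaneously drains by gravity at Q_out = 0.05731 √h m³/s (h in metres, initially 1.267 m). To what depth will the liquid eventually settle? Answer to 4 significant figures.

4.629 m

A dh/dt = Q_in − 0.05731 √h. Steady state requires inflow = outflow:
Q_in = 0.05731 √h_ss ⇒ √h_ss = 0.1233/0.05731 = 2.15146.
h_ss = 2.15146² = 4.62877 m. (Since h₀ = 1.267 m < h_ss, the level will rise toward this value.)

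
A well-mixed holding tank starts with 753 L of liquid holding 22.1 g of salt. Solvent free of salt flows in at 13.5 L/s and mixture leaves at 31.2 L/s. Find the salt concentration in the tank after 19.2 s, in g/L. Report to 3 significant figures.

Total volume: dV/dt = Q_in − Q_out = -17.700 L/s, so V(t) = 753 − 17.700 t and V(19.2) = 413.16 L.
No salt enters, so dm/dt = −Q_out · (m/V).
dm/m = −Q_out dt/(V₀ − 17.700 t); integrating gives ln(m/m₀) = −(Q_out/(Q_in−Q_out)) ln(V/V₀).
m = m₀ (V₀/V)^(Q_out/(Q_in−Q_out)) = 22.1 × (753/413.16)^(-1.7627) = 7.6717 g.
C = m/V = 7.6717/413.16 = 0.018568 g/L.

0.0186 g/L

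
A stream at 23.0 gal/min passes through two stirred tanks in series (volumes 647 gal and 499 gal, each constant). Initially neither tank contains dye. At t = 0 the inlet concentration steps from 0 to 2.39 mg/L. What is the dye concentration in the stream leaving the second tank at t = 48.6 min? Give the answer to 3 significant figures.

1.39 mg/L

Each tank obeys Vᵢ dCᵢ/dt = Q(Cᵢ₋₁ − Cᵢ), so τᵢ = Vᵢ/Q.
τ₁ = 647/23.0 = 28.130 min; τ₂ = 499/23.0 = 21.696 min.
Tank 1: C₁ = C_in(1 − e^(−t/τ₁)). Tank 2 (τ₁ ≠ τ₂): C₂ = C_in[1 − (τ₁ e^(−t/τ₁) − τ₂ e^(−t/τ₂))/(τ₁ − τ₂)].
At t = 48.6: e^(−t/τ₁) = 0.17770, e^(−t/τ₂) = 0.10645.
C₂ = 2.39·[1 − (28.130·0.17770 − 21.696·0.10645)/(6.4348)] = 2.39·0.58208 = 1.3912 mg/L.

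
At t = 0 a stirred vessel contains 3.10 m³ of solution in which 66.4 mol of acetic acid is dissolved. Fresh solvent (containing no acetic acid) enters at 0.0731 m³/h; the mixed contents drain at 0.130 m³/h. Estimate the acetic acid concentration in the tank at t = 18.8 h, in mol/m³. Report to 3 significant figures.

12.4 mol/m³

Let m(t) be the amount of acetic acid. Volume: V(t) = V₀ + (Q_in − Q_out) t = 3.10 − 0.056900 t; V(18.8) = 2.0303 m³.
Species balance (pure solvent in): dm/dt = −Q_out · m/V(t).
dm/m = −Q_out dt/(V₀ − 0.056900 t); integrating gives ln(m/m₀) = −(Q_out/(Q_in−Q_out)) ln(V/V₀).
m = m₀ (V₀/V)^(Q_out/(Q_in−Q_out)) = 66.4 × (3.10/2.0303)^(-2.2847) = 25.248 mol.
C = m/V = 25.248/2.0303 = 12.436 mol/m³.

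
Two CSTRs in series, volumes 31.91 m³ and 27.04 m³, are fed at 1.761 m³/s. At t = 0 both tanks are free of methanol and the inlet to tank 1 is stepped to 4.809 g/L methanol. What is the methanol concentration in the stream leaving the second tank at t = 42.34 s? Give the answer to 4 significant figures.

Time constants: τᵢ = Vᵢ/Q for each well-mixed tank.
τ₁ = 31.91/1.761 = 18.1204 s; τ₂ = 27.04/1.761 = 15.3549 s.
Tank 1: C₁ = C_in(1 − e^(−t/τ₁)). Tank 2 (τ₁ ≠ τ₂): C₂ = C_in[1 − (τ₁ e^(−t/τ₁) − τ₂ e^(−t/τ₂))/(τ₁ − τ₂)].
At t = 42.34: e^(−t/τ₁) = 0.0966562, e^(−t/τ₂) = 0.0634550.
C₂ = 4.809·[1 − (18.1204·0.0966562 − 15.3549·0.0634550)/(2.76547)] = 4.809·0.718999 = 3.45767 g/L.

3.458 g/L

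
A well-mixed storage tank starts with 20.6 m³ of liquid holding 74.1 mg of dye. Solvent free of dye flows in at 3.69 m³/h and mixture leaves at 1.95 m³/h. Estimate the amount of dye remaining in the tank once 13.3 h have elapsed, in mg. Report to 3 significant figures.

31.9 mg

Let m(t) be the amount of dye. Volume: V(t) = V₀ + (Q_in − Q_out) t = 20.6 + 1.7400 t; V(13.3) = 43.742 m³.
Species balance (pure solvent in): dm/dt = −Q_out · m/V(t).
Separate: dm/m = −Q_out dt/V(t) ⇒ ln(m/m₀) = −(Q_out/(Q_in−Q_out)) ln(V/V₀).
m = m₀ (V₀/V)^(Q_out/(Q_in−Q_out)) = 74.1 × (20.6/43.742)^(1.1207) = 31.865 mg.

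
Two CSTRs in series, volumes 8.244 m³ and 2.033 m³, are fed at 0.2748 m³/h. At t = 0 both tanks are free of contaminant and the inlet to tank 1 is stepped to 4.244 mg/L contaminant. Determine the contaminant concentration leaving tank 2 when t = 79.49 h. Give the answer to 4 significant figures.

3.846 mg/L

Species balance on tank i: dCᵢ/dt = (Cᵢ₋₁ − Cᵢ)/τᵢ with τᵢ = Vᵢ/Q.
τ₁ = 8.244/0.2748 = 30.0000 h; τ₂ = 2.033/0.2748 = 7.39811 h.
Solving the cascade with C₁(0)=C₂(0)=0 gives C₂(t) = C_in[1 − (τ₁ e^(−t/τ₁) − τ₂ e^(−t/τ₂))/(τ₁ − τ₂)].
At t = 79.49: e^(−t/τ₁) = 0.0706748, e^(−t/τ₂) = 2.15607e-05.
C₂ = 4.244·[1 − (30.0000·0.0706748 − 7.39811·2.15607e-05)/(22.6019)] = 4.244·0.906199 = 3.84591 mg/L.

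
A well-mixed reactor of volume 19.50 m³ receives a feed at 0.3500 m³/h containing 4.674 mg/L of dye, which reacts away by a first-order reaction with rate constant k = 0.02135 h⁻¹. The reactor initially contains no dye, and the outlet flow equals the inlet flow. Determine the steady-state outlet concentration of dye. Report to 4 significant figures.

2.135 mg/L

Accumulation = in − out − consumed: V dC/dt = Q C_in − Q C − k V C.
At steady state: 0 = Q C_in − (Q + kV) C_ss, so C_ss = Q C_in/(Q + kV).
C_ss = 0.3500·4.674/(0.3500 + 0.02135·19.50) = 1.63590/0.766325 = 2.13473 mg/L.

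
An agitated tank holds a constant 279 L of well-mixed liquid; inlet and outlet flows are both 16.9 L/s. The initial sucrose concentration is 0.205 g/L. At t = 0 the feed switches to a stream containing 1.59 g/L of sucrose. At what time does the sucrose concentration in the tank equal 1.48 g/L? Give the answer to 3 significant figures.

41.8 s

Mass balance on the solute (V constant): V dC/dt = Q(C_in − C), so τ = V/Q = 16.509 s.
C(t) = C_in + (C₀ − C_in) e^(−t/τ). Set C = 1.48 and solve for t:
e^(−t/τ) = (C − C_in)/(C₀ − C_in) = (1.48 − 1.59)/(0.205 − 1.59) = 0.079422
t = −τ ln(…) = 16.509 × 2.5330 = 41.817 s.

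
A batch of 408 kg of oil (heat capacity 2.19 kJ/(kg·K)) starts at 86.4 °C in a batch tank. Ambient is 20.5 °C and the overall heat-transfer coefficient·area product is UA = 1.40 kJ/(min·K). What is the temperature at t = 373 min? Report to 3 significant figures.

Lumped-capacitance energy balance: M c_p dT/dt = UA(T_amb − T).
dT/dt = (T_ss − T)/τ with T_ss = T_amb = 20.500 °C, τ = M c_p/UA = 408·2.19/1.40 = 638.23 min.
Solution: T(t) = T_ss + (T₀ − T_ss) e^(−t/τ).
T(373) = 20.500 + (65.900)·0.55742 = 57.234 °C.

57.2 °C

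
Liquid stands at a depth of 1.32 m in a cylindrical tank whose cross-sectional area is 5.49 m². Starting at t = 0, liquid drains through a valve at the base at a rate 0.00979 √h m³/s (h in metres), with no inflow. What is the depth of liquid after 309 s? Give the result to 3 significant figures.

A dh/dt = −Q_out = −0.00979 √h.
Separate and integrate: 2(√h − √h₀) = −(0.00979/A) t.
√h = √1.32 − 0.00979·309/(2·5.49) = 1.1489 − 0.27551 = 0.87340.
h = 0.87340² = 0.76283 m.

0.763 m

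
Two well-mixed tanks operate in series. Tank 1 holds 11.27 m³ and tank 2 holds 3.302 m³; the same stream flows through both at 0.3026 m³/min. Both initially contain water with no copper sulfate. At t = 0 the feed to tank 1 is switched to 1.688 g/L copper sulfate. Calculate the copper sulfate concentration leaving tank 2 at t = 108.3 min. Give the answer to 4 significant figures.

Time constants: τᵢ = Vᵢ/Q for each well-mixed tank.
τ₁ = 11.27/0.3026 = 37.2439 min; τ₂ = 3.302/0.3026 = 10.9121 min.
Solving the cascade with C₁(0)=C₂(0)=0 gives C₂(t) = C_in[1 − (τ₁ e^(−t/τ₁) − τ₂ e^(−t/τ₂))/(τ₁ − τ₂)].
At t = 108.3: e^(−t/τ₁) = 0.0545924, e^(−t/τ₂) = 4.89473e-05.
C₂ = 1.688·[1 − (37.2439·0.0545924 − 10.9121·4.89473e-05)/(26.3318)] = 1.688·0.922804 = 1.55769 g/L.

1.558 g/L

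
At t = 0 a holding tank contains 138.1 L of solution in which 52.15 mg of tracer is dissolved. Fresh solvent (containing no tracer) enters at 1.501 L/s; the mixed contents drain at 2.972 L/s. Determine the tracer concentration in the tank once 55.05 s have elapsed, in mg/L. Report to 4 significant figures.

0.1534 mg/L

Let m(t) be the amount of tracer. Volume: V(t) = V₀ + (Q_in − Q_out) t = 138.1 − 1.47100 t; V(55.05) = 57.1214 L.
Solute balance: dm/dt = 0 − Q_out C = −Q_out m/V(t).
dm/m = −Q_out dt/(V₀ − 1.47100 t); integrating gives ln(m/m₀) = −(Q_out/(Q_in−Q_out)) ln(V/V₀).
m = m₀ (V₀/V)^(Q_out/(Q_in−Q_out)) = 52.15 × (138.1/57.1214)^(-2.02039) = 8.76287 mg.
C = m/V = 8.76287/57.1214 = 0.153408 mg/L.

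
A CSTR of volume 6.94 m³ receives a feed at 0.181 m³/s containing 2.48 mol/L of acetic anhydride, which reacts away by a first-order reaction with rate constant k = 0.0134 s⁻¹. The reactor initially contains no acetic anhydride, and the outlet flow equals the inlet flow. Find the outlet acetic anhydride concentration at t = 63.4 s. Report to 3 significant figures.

Accumulation = in − out − consumed: V dC/dt = Q C_in − Q C − k V C.
This is linear with rate a = Q/V + k = 0.039481 s⁻¹.
C_ss = Q C_in/(Q + kV) = 1.6383 mol/L; C(t) = C_ss + (C₀ − C_ss) e^(−a t).
C(63.4) = 1.6383 + (-1.6383)·e^(−0.039481·63.4) = 1.6383 + (-1.6383)·0.081833 = 1.5042 mol/L.

1.50 mol/L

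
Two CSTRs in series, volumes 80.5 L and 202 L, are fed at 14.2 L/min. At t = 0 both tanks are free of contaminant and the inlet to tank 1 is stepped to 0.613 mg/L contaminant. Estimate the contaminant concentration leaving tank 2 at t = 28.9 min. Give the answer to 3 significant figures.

0.482 mg/L

Time constants: τᵢ = Vᵢ/Q for each well-mixed tank.
τ₁ = 80.5/14.2 = 5.6690 min; τ₂ = 202/14.2 = 14.225 min.
Tank 1: C₁ = C_in(1 − e^(−t/τ₁)). Tank 2 (τ₁ ≠ τ₂): C₂ = C_in[1 − (τ₁ e^(−t/τ₁) − τ₂ e^(−t/τ₂))/(τ₁ − τ₂)].
At t = 28.9: e^(−t/τ₁) = 0.0061096, e^(−t/τ₂) = 0.13113.
C₂ = 0.613·[1 − (5.6690·0.0061096 − 14.225·0.13113)/(-8.5563)] = 0.613·0.78604 = 0.48184 mg/L.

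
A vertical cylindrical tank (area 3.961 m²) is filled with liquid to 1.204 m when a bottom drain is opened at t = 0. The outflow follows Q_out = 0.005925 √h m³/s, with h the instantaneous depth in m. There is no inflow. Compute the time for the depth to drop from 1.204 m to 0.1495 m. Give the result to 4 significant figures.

950.1 s

A dh/dt = −Q_out = −0.005925 √h.
∫ h^(−1/2) dh = −(0.005925/A) ∫ dt, giving 2√h = 2√h₀ − (0.005925/A) t.
t = 2A(√h₀ − √h)/0.005925 = 2·3.961·(√1.204 − √0.1495)/0.005925
  = 7.92200 × (1.09727 − 0.386652) / 0.005925 = 950.128 s.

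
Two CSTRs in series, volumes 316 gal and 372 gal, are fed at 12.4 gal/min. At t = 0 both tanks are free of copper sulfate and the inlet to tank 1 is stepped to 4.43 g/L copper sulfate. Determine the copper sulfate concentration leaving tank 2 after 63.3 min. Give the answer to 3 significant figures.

2.95 g/L

Time constants: τᵢ = Vᵢ/Q for each well-mixed tank.
τ₁ = 316/12.4 = 25.484 min; τ₂ = 372/12.4 = 30.000 min.
Solving the cascade with C₁(0)=C₂(0)=0 gives C₂(t) = C_in[1 − (τ₁ e^(−t/τ₁) − τ₂ e^(−t/τ₂))/(τ₁ − τ₂)].
At t = 63.3: e^(−t/τ₁) = 0.083415, e^(−t/τ₂) = 0.12124.
C₂ = 4.43·[1 − (25.484·0.083415 − 30.000·0.12124)/(-4.5161)] = 4.43·0.66533 = 2.9474 g/L.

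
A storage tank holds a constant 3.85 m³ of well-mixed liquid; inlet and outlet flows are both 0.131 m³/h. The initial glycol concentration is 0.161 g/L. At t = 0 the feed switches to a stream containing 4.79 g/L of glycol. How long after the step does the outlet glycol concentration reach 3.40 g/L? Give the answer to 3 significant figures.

Transient balance on the dissolved component: V dC/dt = Q(C_in − C), so τ = V/Q = 29.389 h.
C(t) = C_in + (C₀ − C_in) e^(−t/τ). Set C = 3.40 and solve for t:
e^(−t/τ) = (C − C_in)/(C₀ − C_in) = (3.40 − 4.79)/(0.161 − 4.79) = 0.30028
t = −τ ln(…) = 29.389 × 1.2030 = 35.356 h.

35.4 h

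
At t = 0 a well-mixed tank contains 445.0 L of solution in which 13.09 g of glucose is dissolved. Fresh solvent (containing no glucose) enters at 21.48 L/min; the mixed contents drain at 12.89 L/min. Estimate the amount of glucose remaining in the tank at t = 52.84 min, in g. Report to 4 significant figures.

4.558 g

Total volume: dV/dt = Q_in − Q_out = 8.59000 L/min, so V(t) = 445.0 + 8.59000 t and V(52.84) = 898.896 L.
Species balance (pure solvent in): dm/dt = −Q_out · m/V(t).
Separate: dm/m = −Q_out dt/V(t) ⇒ ln(m/m₀) = −(Q_out/(Q_in−Q_out)) ln(V/V₀).
m = m₀ (V₀/V)^(Q_out/(Q_in−Q_out)) = 13.09 × (445.0/898.896)^(1.50058) = 4.55762 g.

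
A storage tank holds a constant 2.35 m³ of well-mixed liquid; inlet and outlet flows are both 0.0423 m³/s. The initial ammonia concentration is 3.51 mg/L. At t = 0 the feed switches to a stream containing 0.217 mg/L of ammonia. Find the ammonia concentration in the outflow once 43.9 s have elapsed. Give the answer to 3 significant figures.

Accumulation = in − out for the solute gives V dC/dt = Q(C_in − C).
Rewrite as dC/dt + C/τ = C_in/τ, τ = V/Q = 55.556 s.
Solution: C(t) = C_in + (C₀ − C_in) e^(−t/τ).
C(43.9) = 0.217 + (3.51 − 0.217)·e^(−43.9/55.556) = 0.217 + (3.2930)·0.45375 = 1.7112 mg/L.

1.71 mg/L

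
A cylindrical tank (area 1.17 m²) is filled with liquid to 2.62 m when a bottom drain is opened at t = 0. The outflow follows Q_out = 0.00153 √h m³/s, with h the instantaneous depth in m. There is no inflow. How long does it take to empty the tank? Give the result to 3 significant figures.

A dh/dt = −Q_out = −0.00153 √h.
This is separable: 2 d(√h)/dt = −0.00153/A, so √h = √h₀ − (0.00153/(2A)) t.
Set h = 0: 2√h₀ = (0.00153/A) t_empty ⇒ t_empty = 2A√h₀/0.00153.
t_empty = 2·1.17·√2.62/0.00153 = 2.3400·1.6186/0.00153 = 2475.6 s.

2480 s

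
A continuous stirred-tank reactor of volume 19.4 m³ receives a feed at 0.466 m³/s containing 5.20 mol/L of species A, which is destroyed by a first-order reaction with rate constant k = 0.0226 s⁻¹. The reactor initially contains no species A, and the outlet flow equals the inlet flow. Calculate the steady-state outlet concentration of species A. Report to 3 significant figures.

Accumulation = in − out − consumed: V dC/dt = Q C_in − Q C − k V C.
Steady state (dC/dt = 0): C_ss = Q C_in/(Q + kV) = C_in/(1 + kV/Q).
C_ss = 0.466·5.20/(0.466 + 0.0226·19.4) = 2.4232/0.90444 = 2.6792 mol/L.

2.68 mol/L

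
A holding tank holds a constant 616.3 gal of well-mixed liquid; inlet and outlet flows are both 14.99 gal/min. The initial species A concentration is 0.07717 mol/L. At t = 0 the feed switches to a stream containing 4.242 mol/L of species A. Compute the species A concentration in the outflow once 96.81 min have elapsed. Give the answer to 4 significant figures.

3.847 mol/L

Unsteady species balance (constant V, well mixed): V dC/dt = Q(C_in − C).
Time constant τ = V/Q = 616.3/14.99 = 41.1141 min.
Integrating: C(t) = C_in + (C₀ − C_in) e^(−t/τ).
C(96.81) = 4.242 + (0.07717 − 4.242)·e^(−96.81/41.1141) = 4.242 + (-4.16483)·0.0949250 = 3.84665 mol/L.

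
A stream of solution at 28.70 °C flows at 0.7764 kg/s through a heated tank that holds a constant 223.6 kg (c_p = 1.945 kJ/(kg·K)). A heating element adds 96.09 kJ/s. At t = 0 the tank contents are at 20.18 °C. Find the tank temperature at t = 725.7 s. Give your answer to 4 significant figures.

First-law balance (no shaft work): M c_p dT/dt = ṁ c_p (T_in − T) + 96.09.
τ = M/ṁ = 287.996 s; T_ss = T_in + Q̇/(ṁ c_p) = 28.70 + 96.09/(0.7764·1.945) = 92.3316 °C.
Solution: T(t) = T_ss + (T₀ − T_ss) e^(−t/τ).
T(725.7) = 92.3316 + (-72.1516)·e^(−725.7/287.996) = 92.3316 + (-72.1516)·0.0804735 = 86.5253 °C.

86.53 °C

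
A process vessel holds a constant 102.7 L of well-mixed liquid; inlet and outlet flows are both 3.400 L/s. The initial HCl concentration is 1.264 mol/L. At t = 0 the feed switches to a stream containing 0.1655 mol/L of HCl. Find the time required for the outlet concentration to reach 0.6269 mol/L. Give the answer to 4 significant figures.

Species balance: V dC/dt = Q(C_in − C) ⇒ τ = V/Q = 30.2059 s.
C(t) = C_in + (C₀ − C_in) e^(−t/τ). Set C = 0.6269 and solve for t:
e^(−t/τ) = (C − C_in)/(C₀ − C_in) = (0.6269 − 0.1655)/(1.264 − 0.1655) = 0.420027
t = −τ ln(…) = 30.2059 × 0.867436 = 26.2017 s.

26.20 s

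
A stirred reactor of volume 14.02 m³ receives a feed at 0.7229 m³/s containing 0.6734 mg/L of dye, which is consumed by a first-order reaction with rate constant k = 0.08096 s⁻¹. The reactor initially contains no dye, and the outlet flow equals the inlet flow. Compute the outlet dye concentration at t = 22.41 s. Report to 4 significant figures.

0.2486 mg/L

Accumulation = in − out − consumed: V dC/dt = Q C_in − Q C − k V C.
dC/dt = (Q/V) C_in − (Q/V + k) C; effective rate a = Q/V + k = 0.0515621 + 0.08096 = 0.132522 s⁻¹.
C_ss = Q C_in/(Q + kV) = 0.262008 mg/L; C(t) = C_ss + (C₀ − C_ss) e^(−a t).
C(22.41) = 0.262008 + (-0.262008)·e^(−0.132522·22.41) = 0.262008 + (-0.262008)·0.0513126 = 0.248564 mg/L.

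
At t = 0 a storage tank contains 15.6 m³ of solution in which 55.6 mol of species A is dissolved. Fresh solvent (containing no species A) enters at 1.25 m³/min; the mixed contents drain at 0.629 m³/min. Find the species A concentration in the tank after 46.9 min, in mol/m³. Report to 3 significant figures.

Total volume: dV/dt = Q_in − Q_out = 0.62100 m³/min, so V(t) = 15.6 + 0.62100 t and V(46.9) = 44.725 m³.
No species A enters, so dm/dt = −Q_out · (m/V).
dm/m = −Q_out dt/(V₀ + 0.62100 t); integrating gives ln(m/m₀) = −(Q_out/(Q_in−Q_out)) ln(V/V₀).
m = m₀ (V₀/V)^(Q_out/(Q_in−Q_out)) = 55.6 × (15.6/44.725)^(1.0129) = 19.132 mol.
C = m/V = 19.132/44.725 = 0.42777 mol/m³.

0.428 mol/m³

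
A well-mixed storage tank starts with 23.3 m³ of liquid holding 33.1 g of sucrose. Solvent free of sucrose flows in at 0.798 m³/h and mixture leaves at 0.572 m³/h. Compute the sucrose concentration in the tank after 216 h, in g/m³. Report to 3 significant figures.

Total volume: dV/dt = Q_in − Q_out = 0.22600 m³/h, so V(t) = 23.3 + 0.22600 t and V(216) = 72.116 m³.
No sucrose enters, so dm/dt = −Q_out · (m/V).
dm/m = −Q_out dt/(V₀ + 0.22600 t); integrating gives ln(m/m₀) = −(Q_out/(Q_in−Q_out)) ln(V/V₀).
m = m₀ (V₀/V)^(Q_out/(Q_in−Q_out)) = 33.1 × (23.3/72.116)^(2.5310) = 1.8964 g.
C = m/V = 1.8964/72.116 = 0.026297 g/m³.

0.0263 g/m³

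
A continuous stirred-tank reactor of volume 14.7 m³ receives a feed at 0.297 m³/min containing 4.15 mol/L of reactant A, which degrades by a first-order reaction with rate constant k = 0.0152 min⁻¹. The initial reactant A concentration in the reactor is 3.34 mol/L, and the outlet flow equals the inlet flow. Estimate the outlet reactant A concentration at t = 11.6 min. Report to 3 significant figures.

Accumulation = in − out − consumed: V dC/dt = Q C_in − Q C − k V C.
dC/dt = (Q/V) C_in − (Q/V + k) C; effective rate a = Q/V + k = 0.020204 + 0.0152 = 0.035404 min⁻¹.
C_ss = Q C_in/(Q + kV) = 2.3683 mol/L; C(t) = C_ss + (C₀ − C_ss) e^(−a t).
C(11.6) = 2.3683 + (0.97172)·e^(−0.035404·11.6) = 2.3683 + (0.97172)·0.66319 = 3.0127 mol/L.

3.01 mol/L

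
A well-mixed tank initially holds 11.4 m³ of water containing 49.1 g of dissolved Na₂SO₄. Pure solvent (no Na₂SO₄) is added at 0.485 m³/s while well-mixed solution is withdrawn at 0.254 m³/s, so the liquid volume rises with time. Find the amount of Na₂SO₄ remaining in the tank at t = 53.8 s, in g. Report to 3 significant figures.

Total volume: dV/dt = Q_in − Q_out = 0.23100 m³/s, so V(t) = 11.4 + 0.23100 t and V(53.8) = 23.828 m³.
Species balance (pure solvent in): dm/dt = −Q_out · m/V(t).
dm/m = −Q_out dt/(V₀ + 0.23100 t); integrating gives ln(m/m₀) = −(Q_out/(Q_in−Q_out)) ln(V/V₀).
m = m₀ (V₀/V)^(Q_out/(Q_in−Q_out)) = 49.1 × (11.4/23.828)^(1.0996) = 21.828 g.

21.8 g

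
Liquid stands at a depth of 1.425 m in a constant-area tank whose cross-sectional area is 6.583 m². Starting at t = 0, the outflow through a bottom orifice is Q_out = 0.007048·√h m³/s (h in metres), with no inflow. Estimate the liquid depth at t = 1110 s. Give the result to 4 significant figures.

0.3594 m

With no inflow, A dh/dt = −0.007048 √h.
∫ h^(−1/2) dh = −(0.007048/A) ∫ dt, giving 2√h = 2√h₀ − (0.007048/A) t.
√h = √1.425 − 0.007048·1110/(2·6.583) = 1.19373 − 0.594203 = 0.599530.
h = 0.599530² = 0.359437 m.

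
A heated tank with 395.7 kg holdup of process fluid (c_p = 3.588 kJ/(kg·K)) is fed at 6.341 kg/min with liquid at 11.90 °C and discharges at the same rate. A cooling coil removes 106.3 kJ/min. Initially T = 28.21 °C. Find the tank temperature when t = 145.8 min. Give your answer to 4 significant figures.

9.256 °C

M c_p dT/dt = ṁ c_p (T_in − T) − Q̇.
τ = M/ṁ = 62.4034 min; T_ss = T_in − Q̇/(ṁ c_p) = 11.90 − 106.3/(6.341·3.588) = 7.22778 °C.
T approaches T_ss exponentially: T(t) = T_ss + (T₀ − T_ss) e^(−t/τ).
T(145.8) = 7.22778 + (20.9822)·e^(−145.8/62.4034) = 7.22778 + (20.9822)·0.0966740 = 9.25622 °C.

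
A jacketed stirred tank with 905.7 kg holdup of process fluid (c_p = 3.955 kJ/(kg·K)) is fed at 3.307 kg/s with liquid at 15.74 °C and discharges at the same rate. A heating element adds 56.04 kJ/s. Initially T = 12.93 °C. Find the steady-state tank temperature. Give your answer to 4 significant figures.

20.02 °C

Unsteady energy balance on the tank contents: M c_p dT/dt = ṁ c_p (T_in − T) + 56.04.
At steady state dT/dt = 0 ⇒ T_ss = T_in + Q̇/(ṁ c_p) = 15.74 + 56.04/(3.307·3.955) = 20.0247 °C.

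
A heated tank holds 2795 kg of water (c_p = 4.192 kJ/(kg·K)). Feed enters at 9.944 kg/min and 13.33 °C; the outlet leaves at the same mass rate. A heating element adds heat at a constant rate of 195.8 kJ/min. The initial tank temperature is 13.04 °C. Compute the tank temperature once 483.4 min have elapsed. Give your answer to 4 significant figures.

Heat balance on the well-mixed liquid: M c_p dT/dt = ṁ c_p (T_in − T) + 195.8.
τ = M/ṁ = 281.074 min; T_ss = T_in + Q̇/(ṁ c_p) = 13.33 + 195.8/(9.944·4.192) = 18.0271 °C.
T approaches T_ss exponentially: T(t) = T_ss + (T₀ − T_ss) e^(−t/τ).
T(483.4) = 18.0271 + (-4.98711)·e^(−483.4/281.074) = 18.0271 + (-4.98711)·0.179096 = 17.1339 °C.

17.13 °C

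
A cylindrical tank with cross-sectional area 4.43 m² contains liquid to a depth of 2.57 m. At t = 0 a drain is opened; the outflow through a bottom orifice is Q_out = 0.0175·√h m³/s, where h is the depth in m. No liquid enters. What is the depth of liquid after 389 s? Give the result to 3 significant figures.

0.697 m

Unsteady balance on liquid volume: A dh/dt = −0.0175 √h.
∫ h^(−1/2) dh = −(0.0175/A) ∫ dt, giving 2√h = 2√h₀ − (0.0175/A) t.
√h = √2.57 − 0.0175·389/(2·4.43) = 1.6031 − 0.76834 = 0.83478.
h = 0.83478² = 0.69686 m.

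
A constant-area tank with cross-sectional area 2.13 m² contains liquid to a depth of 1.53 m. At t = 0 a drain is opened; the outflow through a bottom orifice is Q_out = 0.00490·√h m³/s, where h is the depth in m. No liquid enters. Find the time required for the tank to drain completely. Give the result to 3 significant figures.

A dh/dt = −Q_out = −0.00490 √h.
This is separable: 2 d(√h)/dt = −0.00490/A, so √h = √h₀ − (0.00490/(2A)) t.
Set h = 0: 2√h₀ = (0.00490/A) t_empty ⇒ t_empty = 2A√h₀/0.00490.
t_empty = 2·2.13·√1.53/0.00490 = 4.2600·1.2369/0.00490 = 1075.4 s.

1080 s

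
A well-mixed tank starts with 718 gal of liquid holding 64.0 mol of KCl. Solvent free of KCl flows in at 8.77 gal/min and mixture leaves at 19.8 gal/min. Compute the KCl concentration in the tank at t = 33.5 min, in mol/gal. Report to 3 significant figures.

Let m(t) be the amount of KCl. Volume: V(t) = V₀ + (Q_in − Q_out) t = 718 − 11.030 t; V(33.5) = 348.49 gal.
Species balance (pure solvent in): dm/dt = −Q_out · m/V(t).
Separate: dm/m = −Q_out dt/V(t) ⇒ ln(m/m₀) = −(Q_out/(Q_in−Q_out)) ln(V/V₀).
m = m₀ (V₀/V)^(Q_out/(Q_in−Q_out)) = 64.0 × (718/348.49)^(-1.7951) = 17.484 mol.
C = m/V = 17.484/348.49 = 0.050171 mol/gal.

0.0502 mol/gal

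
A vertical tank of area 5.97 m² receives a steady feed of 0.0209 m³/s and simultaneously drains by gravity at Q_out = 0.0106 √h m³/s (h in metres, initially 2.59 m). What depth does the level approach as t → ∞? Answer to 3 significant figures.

Level balance: A dh/dt = 0.0209 − 0.0106 √h. Setting dh/dt = 0:
Q_in = 0.0106 √h_ss ⇒ √h_ss = 0.0209/0.0106 = 1.9717.
h_ss = 1.9717² = 3.8876 m. (Since h₀ = 2.59 m < h_ss, the level will rise toward this value.)

3.89 m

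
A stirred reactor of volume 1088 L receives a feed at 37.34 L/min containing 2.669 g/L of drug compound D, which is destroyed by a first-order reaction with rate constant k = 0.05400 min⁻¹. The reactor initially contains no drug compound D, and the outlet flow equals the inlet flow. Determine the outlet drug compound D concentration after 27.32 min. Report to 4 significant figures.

0.9443 g/L

Species balance: V dC/dt = Q C_in − Q C − k V C.
dC/dt = (Q/V) C_in − (Q/V + k) C; effective rate a = Q/V + k = 0.0343199 + 0.05400 = 0.0883199 min⁻¹.
C_ss = Q C_in/(Q + kV) = 1.03714 g/L; C(t) = C_ss + (C₀ − C_ss) e^(−a t).
C(27.32) = 1.03714 + (-1.03714)·e^(−0.0883199·27.32) = 1.03714 + (-1.03714)·0.0895554 = 0.944255 g/L.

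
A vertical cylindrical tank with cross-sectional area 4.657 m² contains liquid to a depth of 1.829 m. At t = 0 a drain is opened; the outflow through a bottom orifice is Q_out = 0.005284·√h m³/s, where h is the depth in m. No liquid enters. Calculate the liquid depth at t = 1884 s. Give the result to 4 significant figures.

0.08042 m

With no inflow, A dh/dt = −0.005284 √h.
∫ h^(−1/2) dh = −(0.005284/A) ∫ dt, giving 2√h = 2√h₀ − (0.005284/A) t.
√h = √1.829 − 0.005284·1884/(2·4.657) = 1.35241 − 1.06883 = 0.283578.
h = 0.283578² = 0.0804166 m.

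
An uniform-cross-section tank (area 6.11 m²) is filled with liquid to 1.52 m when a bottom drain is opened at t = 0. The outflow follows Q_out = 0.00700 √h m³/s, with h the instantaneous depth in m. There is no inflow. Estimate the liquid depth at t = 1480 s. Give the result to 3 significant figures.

0.148 m

Mass balance (ρ constant): A dh/dt = −0.00700 √h.
This is separable: 2 d(√h)/dt = −0.00700/A, so √h = √h₀ − (0.00700/(2A)) t.
√h = √1.52 − 0.00700·1480/(2·6.11) = 1.2329 − 0.84779 = 0.38509.
h = 0.38509² = 0.14830 m.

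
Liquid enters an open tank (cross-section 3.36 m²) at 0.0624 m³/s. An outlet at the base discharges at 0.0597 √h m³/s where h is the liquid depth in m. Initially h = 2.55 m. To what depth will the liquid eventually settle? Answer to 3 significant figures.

1.09 m

Volume balance on the tank: A dh/dt = Q_in − 0.0597 √h. At steady state dh/dt = 0:
Q_in = 0.0597 √h_ss ⇒ √h_ss = 0.0624/0.0597 = 1.0452.
h_ss = 1.0452² = 1.0925 m. (Since h₀ = 2.55 m > h_ss, the level will fall toward this value.)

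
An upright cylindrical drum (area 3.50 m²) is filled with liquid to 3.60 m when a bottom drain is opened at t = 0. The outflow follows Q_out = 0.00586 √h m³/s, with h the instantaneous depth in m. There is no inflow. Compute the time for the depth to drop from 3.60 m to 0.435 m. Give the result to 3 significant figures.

1480 s

A dh/dt = −Q_out = −0.00586 √h.
∫ h^(−1/2) dh = −(0.00586/A) ∫ dt, giving 2√h = 2√h₀ − (0.00586/A) t.
t = 2A(√h₀ − √h)/0.00586 = 2·3.50·(√3.60 − √0.435)/0.00586
  = 7.0000 × (1.8974 − 0.65955) / 0.00586 = 1478.6 s.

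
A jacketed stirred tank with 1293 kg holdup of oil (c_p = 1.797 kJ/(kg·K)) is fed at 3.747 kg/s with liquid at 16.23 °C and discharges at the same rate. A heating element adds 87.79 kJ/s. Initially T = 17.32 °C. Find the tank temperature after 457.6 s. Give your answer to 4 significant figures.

M c_p dT/dt = ṁ c_p (T_in − T) + Q̇.
τ = M/ṁ = 345.076 s; T_ss = T_in + Q̇/(ṁ c_p) = 16.23 + 87.79/(3.747·1.797) = 29.2681 °C.
Integrating: T(t) = T_ss + (T₀ − T_ss) e^(−t/τ).
T(457.6) = 29.2681 + (-11.9481)·e^(−457.6/345.076) = 29.2681 + (-11.9481)·0.265515 = 26.0957 °C.

26.10 °C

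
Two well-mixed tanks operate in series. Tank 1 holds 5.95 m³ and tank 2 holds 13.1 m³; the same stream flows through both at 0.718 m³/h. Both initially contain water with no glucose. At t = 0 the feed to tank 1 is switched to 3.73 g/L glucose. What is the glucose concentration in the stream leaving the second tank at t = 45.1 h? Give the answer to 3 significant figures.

3.17 g/L

Species balance on tank i: dCᵢ/dt = (Cᵢ₋₁ − Cᵢ)/τᵢ with τᵢ = Vᵢ/Q.
τ₁ = 5.95/0.718 = 8.2869 h; τ₂ = 13.1/0.718 = 18.245 h.
Tank 1: C₁ = C_in(1 − e^(−t/τ₁)). Tank 2 (τ₁ ≠ τ₂): C₂ = C_in[1 − (τ₁ e^(−t/τ₁) − τ₂ e^(−t/τ₂))/(τ₁ − τ₂)].
At t = 45.1: e^(−t/τ₁) = 0.0043294, e^(−t/τ₂) = 0.084425.
C₂ = 3.73·[1 − (8.2869·0.0043294 − 18.245·0.084425)/(-9.9582)] = 3.73·0.84892 = 3.1665 g/L.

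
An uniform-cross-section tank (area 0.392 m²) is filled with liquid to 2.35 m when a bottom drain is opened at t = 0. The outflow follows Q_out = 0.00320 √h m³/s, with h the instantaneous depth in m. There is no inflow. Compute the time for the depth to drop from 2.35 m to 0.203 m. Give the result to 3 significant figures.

Unsteady balance on liquid volume: A dh/dt = −0.00320 √h.
This is separable: 2 d(√h)/dt = −0.00320/A, so √h = √h₀ − (0.00320/(2A)) t.
t = 2A(√h₀ − √h)/0.00320 = 2·0.392·(√2.35 − √0.203)/0.00320
  = 0.78400 × (1.5330 − 0.45056) / 0.00320 = 265.19 s.

265 s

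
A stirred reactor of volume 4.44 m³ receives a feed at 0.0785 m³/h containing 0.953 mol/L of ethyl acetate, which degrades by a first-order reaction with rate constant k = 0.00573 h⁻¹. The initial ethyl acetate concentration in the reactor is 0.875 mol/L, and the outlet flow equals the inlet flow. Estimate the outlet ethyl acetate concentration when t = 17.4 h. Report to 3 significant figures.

0.823 mol/L

V dC/dt = Q(C_in − C) − k V C.
This is linear with rate a = Q/V + k = 0.023410 h⁻¹.
C_ss = Q C_in/(Q + kV) = 0.71974 mol/L; C(t) = C_ss + (C₀ − C_ss) e^(−a t).
C(17.4) = 0.71974 + (0.15526)·e^(−0.023410·17.4) = 0.71974 + (0.15526)·0.66542 = 0.82305 mol/L.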